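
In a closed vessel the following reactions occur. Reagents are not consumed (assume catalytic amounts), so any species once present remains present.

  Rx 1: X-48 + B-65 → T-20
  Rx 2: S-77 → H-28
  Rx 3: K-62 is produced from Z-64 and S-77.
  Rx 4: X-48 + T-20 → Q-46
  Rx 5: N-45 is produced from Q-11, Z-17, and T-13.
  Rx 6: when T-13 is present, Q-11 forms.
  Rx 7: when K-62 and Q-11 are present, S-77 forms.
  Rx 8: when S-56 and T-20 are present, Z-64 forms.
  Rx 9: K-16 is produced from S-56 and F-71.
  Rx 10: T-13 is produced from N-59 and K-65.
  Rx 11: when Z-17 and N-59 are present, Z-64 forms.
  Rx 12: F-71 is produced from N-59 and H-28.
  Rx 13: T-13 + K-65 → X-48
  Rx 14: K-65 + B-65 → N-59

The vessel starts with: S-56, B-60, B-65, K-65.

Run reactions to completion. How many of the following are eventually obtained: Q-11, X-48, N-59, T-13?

K-65 and B-65 present → N-59 forms (Rx 14).
N-59 and K-65 present → T-13 forms (Rx 10).
T-13 present → Q-11 forms (Rx 6).
T-13 and K-65 present → X-48 forms (Rx 13).
Q-11: reached.
X-48: reached.
N-59: reached.
T-13: reached.
All 4 are reached.

4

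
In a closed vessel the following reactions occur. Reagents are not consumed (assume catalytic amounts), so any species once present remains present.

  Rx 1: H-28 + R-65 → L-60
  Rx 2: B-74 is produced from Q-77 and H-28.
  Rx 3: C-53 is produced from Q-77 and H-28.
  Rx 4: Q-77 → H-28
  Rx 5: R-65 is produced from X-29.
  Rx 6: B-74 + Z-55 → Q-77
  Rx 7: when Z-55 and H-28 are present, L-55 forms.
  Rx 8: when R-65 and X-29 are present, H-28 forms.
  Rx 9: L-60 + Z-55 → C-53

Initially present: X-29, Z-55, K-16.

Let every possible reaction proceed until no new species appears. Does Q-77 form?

No

Q-77 would need B-74 and Z-55 (Rx 6), but B-74 never forms.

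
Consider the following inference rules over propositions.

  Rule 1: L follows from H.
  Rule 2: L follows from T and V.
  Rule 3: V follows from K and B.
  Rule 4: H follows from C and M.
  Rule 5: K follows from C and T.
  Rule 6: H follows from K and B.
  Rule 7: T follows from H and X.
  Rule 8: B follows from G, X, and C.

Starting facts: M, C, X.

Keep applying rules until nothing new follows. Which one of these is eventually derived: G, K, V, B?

K

C and M hold, so H follows (Rule 4).
H and X hold, so T follows (Rule 7).
C and T hold, so K follows (Rule 5).
No rule produces G, and it is not given. V would need K and B (Rule 3), but B is never established. B would need G, X, and C (Rule 8), but G is never established.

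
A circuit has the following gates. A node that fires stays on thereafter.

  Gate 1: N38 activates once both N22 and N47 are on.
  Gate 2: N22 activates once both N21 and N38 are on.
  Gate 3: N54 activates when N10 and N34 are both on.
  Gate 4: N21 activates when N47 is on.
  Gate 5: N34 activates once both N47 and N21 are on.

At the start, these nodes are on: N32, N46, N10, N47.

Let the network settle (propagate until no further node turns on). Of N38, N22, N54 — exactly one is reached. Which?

Gate 4: N47 on → N21 on.
Gate 5: N47 and N21 on → N34 on.
N10 and N34 are on, so N54 activates (Gate 3).
N38 would need N22 and N47 (Gate 1), but N22 never turns on. N22 would need N21 and N38 (Gate 2), but N38 never turns on.

N54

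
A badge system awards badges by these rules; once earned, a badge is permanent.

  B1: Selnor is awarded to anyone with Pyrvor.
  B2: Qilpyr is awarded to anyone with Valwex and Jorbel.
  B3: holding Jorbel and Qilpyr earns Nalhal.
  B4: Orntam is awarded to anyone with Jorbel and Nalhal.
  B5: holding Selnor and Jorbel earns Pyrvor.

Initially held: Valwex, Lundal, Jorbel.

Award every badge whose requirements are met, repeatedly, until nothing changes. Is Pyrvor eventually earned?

Pyrvor would need Selnor and Jorbel (B5), but Selnor is never earned.

No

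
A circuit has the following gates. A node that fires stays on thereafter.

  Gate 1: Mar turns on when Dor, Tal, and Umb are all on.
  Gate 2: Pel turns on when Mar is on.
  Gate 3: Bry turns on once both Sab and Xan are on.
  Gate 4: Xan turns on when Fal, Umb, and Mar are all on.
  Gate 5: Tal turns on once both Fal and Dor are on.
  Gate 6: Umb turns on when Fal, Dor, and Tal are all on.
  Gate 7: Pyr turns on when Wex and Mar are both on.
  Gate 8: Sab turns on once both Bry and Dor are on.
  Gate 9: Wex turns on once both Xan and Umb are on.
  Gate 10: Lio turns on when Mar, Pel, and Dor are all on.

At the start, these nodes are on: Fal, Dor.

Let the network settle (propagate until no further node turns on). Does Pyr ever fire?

Yes

Fal and Dor are on, so Tal turns on (Gate 5).
Fal, Dor, and Tal are on, so Umb turns on (Gate 6).
Gate 1: Dor, Tal, and Umb on → Mar on.
Gate 4: Fal, Umb, and Mar on → Xan on.
Gate 9: Xan and Umb on → Wex on.
Wex and Mar are on, so Pyr turns on (Gate 7).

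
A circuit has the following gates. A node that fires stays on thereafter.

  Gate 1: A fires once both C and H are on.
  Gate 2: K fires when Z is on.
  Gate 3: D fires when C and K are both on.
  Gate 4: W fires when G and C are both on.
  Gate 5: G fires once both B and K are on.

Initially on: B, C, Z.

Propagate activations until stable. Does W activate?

Z is on, so K fires (Gate 2).
Gate 5: B and K on → G on.
Gate 4: G and C on → W on.

Yes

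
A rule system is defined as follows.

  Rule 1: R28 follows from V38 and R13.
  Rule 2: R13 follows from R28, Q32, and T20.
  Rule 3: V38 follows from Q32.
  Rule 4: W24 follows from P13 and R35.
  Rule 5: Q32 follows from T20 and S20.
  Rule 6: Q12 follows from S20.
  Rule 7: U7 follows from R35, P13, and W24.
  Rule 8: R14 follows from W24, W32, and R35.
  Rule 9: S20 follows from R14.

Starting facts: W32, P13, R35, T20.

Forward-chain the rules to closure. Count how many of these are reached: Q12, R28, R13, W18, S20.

From P13 and R35, Rule 4 gives W24.
From W24, W32, and R35, Rule 8 gives R14.
From R14, Rule 9 gives S20.
From S20, Rule 6 gives Q12.
Q12: reached.
R28 would need V38 and R13 (Rule 1), but R13 is never established.
R13 would need R28, Q32, and T20 (Rule 2), but R28 is never established.
No rule produces W18, and it is not given.
S20: reached.
Reached: Q12 and S20 — 2 of the 5.

2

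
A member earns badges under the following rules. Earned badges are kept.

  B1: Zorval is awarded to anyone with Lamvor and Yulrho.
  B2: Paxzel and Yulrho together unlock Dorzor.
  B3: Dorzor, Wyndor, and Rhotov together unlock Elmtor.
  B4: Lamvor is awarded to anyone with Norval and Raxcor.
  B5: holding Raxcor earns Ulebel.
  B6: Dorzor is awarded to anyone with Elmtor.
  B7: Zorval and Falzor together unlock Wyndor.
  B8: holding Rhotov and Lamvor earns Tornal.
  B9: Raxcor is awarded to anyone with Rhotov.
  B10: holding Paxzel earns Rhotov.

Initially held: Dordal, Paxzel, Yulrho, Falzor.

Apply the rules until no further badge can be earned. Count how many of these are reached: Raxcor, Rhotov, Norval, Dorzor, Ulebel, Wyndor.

With Paxzel and Yulrho, Dorzor is earned (B2).
With Paxzel, Rhotov is earned (B10).
With Rhotov, Raxcor is earned (B9).
With Raxcor, Ulebel is earned (B5).
Raxcor: reached.
Rhotov: reached.
No rule produces Norval, and it is not given.
Dorzor: reached.
Ulebel: reached.
Wyndor would need Zorval and Falzor (B7), but Zorval is never earned.
Reached: Raxcor, Rhotov, Dorzor, and Ulebel — 4 of the 6.

4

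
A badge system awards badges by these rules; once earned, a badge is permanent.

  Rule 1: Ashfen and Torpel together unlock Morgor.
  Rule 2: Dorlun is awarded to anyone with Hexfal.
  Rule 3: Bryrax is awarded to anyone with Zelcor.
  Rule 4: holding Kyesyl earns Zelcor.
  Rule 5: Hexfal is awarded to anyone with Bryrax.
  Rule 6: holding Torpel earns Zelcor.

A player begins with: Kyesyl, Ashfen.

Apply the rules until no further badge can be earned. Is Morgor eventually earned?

Morgor would need Ashfen and Torpel (Rule 1), but Torpel is never earned.

No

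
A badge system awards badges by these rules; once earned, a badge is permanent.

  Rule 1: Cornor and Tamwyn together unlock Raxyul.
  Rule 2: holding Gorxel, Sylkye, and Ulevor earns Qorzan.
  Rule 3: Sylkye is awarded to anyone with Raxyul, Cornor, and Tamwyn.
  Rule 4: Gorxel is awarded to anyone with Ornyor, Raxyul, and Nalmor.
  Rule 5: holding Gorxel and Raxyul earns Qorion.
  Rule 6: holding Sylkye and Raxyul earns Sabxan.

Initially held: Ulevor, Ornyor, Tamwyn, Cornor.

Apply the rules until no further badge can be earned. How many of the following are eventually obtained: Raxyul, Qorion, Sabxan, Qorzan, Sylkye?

With Cornor and Tamwyn, Raxyul is earned (Rule 1).
With Raxyul, Cornor, and Tamwyn, Sylkye is earned (Rule 3).
With Sylkye and Raxyul, Sabxan is earned (Rule 6).
Raxyul: reached.
Qorion would need Gorxel and Raxyul (Rule 5), but Gorxel is never earned.
Sabxan: reached.
Qorzan would need Gorxel, Sylkye, and Ulevor (Rule 2), but Gorxel is never earned.
Sylkye: reached.
Reached: Raxyul, Sabxan, and Sylkye — 3 of the 5.

3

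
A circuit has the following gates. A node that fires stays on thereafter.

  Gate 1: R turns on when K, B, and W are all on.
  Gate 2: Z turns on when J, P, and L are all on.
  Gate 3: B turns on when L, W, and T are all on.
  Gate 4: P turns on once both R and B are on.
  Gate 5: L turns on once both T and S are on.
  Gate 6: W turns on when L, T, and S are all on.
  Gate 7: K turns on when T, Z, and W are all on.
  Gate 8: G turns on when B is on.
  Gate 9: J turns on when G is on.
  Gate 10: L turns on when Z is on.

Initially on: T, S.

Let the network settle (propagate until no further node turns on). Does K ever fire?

K would need T, Z, and W (Gate 7), but Z never turns on.

No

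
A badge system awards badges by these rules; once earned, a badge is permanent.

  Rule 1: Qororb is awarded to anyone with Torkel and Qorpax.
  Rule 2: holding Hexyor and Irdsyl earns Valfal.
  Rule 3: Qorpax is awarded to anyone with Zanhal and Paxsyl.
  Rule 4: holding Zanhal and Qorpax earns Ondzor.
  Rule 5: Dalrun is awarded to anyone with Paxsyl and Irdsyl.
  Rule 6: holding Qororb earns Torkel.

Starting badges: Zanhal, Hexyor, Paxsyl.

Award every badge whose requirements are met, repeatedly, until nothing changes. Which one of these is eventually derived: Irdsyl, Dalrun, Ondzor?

Ondzor

With Zanhal and Paxsyl, Qorpax is earned (Rule 3).
With Zanhal and Qorpax, Ondzor is earned (Rule 4).
Dalrun would need Paxsyl and Irdsyl (Rule 5), but Irdsyl is never earned. No rule produces Irdsyl, and it is not given.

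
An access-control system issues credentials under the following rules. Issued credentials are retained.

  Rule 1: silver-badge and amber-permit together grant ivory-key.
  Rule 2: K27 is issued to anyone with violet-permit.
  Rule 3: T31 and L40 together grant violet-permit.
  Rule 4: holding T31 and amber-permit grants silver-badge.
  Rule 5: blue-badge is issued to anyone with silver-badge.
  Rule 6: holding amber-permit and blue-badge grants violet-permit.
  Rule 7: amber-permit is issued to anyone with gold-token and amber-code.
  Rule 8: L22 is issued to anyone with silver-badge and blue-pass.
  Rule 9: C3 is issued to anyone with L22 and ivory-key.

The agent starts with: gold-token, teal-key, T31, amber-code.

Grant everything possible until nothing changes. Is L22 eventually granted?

L22 would need silver-badge and blue-pass (Rule 8), but blue-pass is never granted.

No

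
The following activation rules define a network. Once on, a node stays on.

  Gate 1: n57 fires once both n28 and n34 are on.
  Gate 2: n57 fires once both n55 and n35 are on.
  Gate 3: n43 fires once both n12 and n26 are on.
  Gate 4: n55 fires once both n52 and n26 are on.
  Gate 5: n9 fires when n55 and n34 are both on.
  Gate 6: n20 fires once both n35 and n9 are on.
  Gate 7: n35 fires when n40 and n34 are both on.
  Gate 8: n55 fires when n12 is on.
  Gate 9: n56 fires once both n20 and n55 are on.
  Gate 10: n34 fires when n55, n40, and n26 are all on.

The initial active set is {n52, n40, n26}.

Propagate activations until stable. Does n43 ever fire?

n43 would need n12 and n26 (Gate 3), but n12 never turns on.

No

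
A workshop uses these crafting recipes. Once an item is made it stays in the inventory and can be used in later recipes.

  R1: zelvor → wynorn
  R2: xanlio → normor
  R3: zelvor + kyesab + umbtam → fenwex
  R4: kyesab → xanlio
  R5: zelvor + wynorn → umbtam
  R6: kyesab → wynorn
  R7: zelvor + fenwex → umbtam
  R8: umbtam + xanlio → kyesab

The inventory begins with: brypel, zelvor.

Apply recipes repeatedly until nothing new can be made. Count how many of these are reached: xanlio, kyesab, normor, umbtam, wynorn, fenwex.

2

Using R1, zelvor makes wynorn.
Using R5, zelvor and wynorn make umbtam.
xanlio would need kyesab (R4), but kyesab is never obtained.
kyesab would need umbtam and xanlio (R8), but xanlio is never obtained.
normor would need xanlio (R2), but xanlio is never obtained.
umbtam: reached.
wynorn: reached.
fenwex would need zelvor, kyesab, and umbtam (R3), but kyesab is never obtained.
Reached: umbtam and wynorn — 2 of the 6.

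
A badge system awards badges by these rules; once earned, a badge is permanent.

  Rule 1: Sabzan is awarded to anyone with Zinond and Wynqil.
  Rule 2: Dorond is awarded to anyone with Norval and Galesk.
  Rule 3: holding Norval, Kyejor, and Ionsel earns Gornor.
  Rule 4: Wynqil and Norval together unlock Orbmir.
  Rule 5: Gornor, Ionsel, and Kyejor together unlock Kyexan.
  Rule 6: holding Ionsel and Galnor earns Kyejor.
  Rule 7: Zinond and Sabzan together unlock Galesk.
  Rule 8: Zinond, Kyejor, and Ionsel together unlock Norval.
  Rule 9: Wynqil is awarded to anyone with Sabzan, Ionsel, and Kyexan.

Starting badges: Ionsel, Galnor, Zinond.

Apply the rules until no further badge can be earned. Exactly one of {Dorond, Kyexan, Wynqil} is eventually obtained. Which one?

With Ionsel and Galnor, Kyejor is earned (Rule 6).
With Zinond, Kyejor, and Ionsel, Norval is earned (Rule 8).
With Norval, Kyejor, and Ionsel, Gornor is earned (Rule 3).
With Gornor, Ionsel, and Kyejor, Kyexan is earned (Rule 5).
Wynqil would need Sabzan, Ionsel, and Kyexan (Rule 9), but Sabzan is never earned. Dorond would need Norval and Galesk (Rule 2), but Galesk is never earned.

Kyexan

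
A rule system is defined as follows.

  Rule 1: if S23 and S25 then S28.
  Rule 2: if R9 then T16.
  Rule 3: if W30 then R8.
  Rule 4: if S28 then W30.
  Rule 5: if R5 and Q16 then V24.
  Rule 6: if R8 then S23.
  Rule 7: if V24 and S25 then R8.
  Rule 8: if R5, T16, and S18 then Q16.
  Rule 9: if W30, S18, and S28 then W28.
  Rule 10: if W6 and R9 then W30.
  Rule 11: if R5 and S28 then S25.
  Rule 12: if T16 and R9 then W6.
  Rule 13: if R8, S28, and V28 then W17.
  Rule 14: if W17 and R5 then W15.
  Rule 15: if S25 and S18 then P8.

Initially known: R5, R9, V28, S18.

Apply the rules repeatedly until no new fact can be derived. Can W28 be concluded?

No

W28 would need W30, S18, and S28 (Rule 9), but S28 is never established.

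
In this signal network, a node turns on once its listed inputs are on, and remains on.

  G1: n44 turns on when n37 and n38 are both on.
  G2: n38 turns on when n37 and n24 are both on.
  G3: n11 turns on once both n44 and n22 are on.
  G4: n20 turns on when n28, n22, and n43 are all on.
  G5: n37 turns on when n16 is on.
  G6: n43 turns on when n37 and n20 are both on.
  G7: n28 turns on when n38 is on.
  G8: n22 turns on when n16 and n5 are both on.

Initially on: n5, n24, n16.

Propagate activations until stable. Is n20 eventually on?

No

n20 would need n28, n22, and n43 (G4), but n43 never turns on.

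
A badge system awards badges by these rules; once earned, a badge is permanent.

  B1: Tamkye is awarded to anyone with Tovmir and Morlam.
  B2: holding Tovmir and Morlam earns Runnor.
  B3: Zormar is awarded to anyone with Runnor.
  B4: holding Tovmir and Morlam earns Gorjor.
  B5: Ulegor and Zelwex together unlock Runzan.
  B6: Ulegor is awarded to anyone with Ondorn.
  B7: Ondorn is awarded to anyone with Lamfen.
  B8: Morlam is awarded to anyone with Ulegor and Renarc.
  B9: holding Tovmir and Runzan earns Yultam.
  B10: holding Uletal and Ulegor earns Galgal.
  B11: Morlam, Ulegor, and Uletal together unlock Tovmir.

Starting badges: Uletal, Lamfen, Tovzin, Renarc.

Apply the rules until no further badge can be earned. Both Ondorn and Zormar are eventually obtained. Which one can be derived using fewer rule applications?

Ondorn: With Lamfen, Ondorn is earned (B7). [1 rule application]
Zormar: With Lamfen, Ondorn is earned (B7). With Ondorn, Ulegor is earned (B6). With Ulegor and Renarc, Morlam is earned (B8). With Morlam, Ulegor, and Uletal, Tovmir is earned (B11). With Tovmir and Morlam, Runnor is earned (B2). With Runnor, Zormar is earned (B3). [6 rule applications]
Ondorn needs fewer.

Ondorn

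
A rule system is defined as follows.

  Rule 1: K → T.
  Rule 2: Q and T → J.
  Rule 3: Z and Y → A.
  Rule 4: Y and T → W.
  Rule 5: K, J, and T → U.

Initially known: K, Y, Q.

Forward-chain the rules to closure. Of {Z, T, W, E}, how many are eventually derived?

2

K holds, so T follows (Rule 1).
From Y and T, Rule 4 gives W.
No rule produces Z, and it is not given.
T: reached.
W: reached.
No rule produces E, and it is not given.
Reached: T and W — 2 of the 4.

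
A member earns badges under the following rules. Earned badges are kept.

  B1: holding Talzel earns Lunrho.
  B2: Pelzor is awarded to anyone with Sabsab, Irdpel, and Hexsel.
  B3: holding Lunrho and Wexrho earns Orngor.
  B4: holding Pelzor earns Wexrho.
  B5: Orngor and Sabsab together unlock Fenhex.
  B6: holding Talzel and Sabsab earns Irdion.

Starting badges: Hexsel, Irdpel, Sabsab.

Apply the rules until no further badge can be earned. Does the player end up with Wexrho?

Yes

With Sabsab, Irdpel, and Hexsel, Pelzor is earned (B2).
With Pelzor, Wexrho is earned (B4).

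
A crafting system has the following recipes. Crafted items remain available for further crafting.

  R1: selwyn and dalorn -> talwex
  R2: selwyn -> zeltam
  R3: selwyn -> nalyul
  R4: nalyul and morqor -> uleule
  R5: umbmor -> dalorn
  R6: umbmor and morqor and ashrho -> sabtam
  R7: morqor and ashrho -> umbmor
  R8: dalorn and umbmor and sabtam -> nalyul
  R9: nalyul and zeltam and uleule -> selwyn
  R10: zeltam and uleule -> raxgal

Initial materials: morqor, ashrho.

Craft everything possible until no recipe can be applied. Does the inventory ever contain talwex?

No

talwex would need selwyn and dalorn (R1), but selwyn is never obtained.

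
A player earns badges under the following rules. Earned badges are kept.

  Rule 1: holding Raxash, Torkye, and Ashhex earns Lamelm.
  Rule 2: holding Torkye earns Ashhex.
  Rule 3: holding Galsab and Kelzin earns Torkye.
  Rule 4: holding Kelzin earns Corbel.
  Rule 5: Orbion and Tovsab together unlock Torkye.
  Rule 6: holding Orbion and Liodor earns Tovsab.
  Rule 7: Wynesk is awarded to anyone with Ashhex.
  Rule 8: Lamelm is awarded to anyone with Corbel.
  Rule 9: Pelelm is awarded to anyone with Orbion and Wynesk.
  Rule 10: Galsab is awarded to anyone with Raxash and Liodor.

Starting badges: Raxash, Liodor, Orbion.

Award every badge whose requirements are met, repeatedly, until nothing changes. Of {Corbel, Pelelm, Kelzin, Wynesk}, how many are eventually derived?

With Orbion and Liodor, Tovsab is earned (Rule 6).
With Orbion and Tovsab, Torkye is earned (Rule 5).
With Torkye, Ashhex is earned (Rule 2).
With Ashhex, Wynesk is earned (Rule 7).
With Orbion and Wynesk, Pelelm is earned (Rule 9).
Corbel would need Kelzin (Rule 4), but Kelzin is never earned.
Pelelm: reached.
No rule produces Kelzin, and it is not given.
Wynesk: reached.
Reached: Pelelm and Wynesk — 2 of the 4.

2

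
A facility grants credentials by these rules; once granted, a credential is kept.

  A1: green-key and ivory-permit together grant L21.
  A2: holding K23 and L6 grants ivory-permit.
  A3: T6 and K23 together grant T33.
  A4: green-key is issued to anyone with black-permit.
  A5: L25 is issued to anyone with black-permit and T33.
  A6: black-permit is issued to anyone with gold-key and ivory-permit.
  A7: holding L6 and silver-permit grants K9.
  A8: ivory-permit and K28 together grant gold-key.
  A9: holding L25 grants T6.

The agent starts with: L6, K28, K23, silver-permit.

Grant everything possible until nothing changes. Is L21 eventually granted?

Yes

Holding K23 and L6 grants ivory-permit (A2).
Holding ivory-permit and K28 grants gold-key (A8).
Holding gold-key and ivory-permit grants black-permit (A6).
Holding black-permit grants green-key (A4).
Holding green-key and ivory-permit grants L21 (A1).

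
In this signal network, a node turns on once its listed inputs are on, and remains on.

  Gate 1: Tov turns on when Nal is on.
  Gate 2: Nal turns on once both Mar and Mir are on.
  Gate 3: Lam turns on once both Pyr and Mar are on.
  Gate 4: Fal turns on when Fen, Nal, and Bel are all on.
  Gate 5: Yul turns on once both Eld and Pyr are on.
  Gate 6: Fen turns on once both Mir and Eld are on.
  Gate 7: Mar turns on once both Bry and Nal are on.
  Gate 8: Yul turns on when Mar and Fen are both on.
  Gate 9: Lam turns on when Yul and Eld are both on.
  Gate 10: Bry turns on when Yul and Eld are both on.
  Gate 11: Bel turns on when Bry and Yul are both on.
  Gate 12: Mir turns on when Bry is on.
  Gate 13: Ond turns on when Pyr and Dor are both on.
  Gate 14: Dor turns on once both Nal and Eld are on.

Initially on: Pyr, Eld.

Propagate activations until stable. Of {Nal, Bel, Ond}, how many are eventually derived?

1

Eld and Pyr are on, so Yul turns on (Gate 5).
Yul and Eld are on, so Bry turns on (Gate 10).
Gate 11: Bry and Yul on → Bel on.
Nal would need Mar and Mir (Gate 2), but Mar never turns on.
Bel: reached.
Ond would need Pyr and Dor (Gate 13), but Dor never turns on.
Reached: Bel — 1 of the 3.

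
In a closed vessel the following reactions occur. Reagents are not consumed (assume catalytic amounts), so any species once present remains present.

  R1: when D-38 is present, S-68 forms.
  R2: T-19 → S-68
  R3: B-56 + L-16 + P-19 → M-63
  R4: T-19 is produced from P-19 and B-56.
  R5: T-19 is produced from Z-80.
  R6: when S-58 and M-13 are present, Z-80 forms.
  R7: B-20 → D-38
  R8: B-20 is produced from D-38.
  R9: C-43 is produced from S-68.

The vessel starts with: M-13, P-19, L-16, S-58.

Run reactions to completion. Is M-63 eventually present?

M-63 would need B-56, L-16, and P-19 (R3), but B-56 never forms.

No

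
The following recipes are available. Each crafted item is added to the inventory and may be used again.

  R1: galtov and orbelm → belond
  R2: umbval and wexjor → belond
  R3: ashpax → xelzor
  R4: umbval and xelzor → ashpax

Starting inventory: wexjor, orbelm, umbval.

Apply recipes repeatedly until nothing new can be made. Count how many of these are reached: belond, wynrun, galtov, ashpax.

Using R2, umbval and wexjor make belond.
belond: reached.
No rule produces wynrun, and it is not given.
No rule produces galtov, and it is not given.
ashpax would need umbval and xelzor (R4), but xelzor is never obtained.
Reached: belond — 1 of the 4.

1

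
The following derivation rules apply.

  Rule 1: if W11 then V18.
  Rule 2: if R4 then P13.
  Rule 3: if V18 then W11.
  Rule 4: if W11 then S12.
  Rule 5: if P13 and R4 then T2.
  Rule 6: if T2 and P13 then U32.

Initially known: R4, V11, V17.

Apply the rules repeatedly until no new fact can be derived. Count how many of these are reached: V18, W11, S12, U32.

1

R4 holds, so P13 follows (Rule 2).
P13 and R4 hold, so T2 follows (Rule 5).
From T2 and P13, Rule 6 gives U32.
V18 would need W11 (Rule 1), but W11 is never established.
W11 would need V18 (Rule 3), but V18 is never established.
S12 would need W11 (Rule 4), but W11 is never established.
U32: reached.
Reached: U32 — 1 of the 4.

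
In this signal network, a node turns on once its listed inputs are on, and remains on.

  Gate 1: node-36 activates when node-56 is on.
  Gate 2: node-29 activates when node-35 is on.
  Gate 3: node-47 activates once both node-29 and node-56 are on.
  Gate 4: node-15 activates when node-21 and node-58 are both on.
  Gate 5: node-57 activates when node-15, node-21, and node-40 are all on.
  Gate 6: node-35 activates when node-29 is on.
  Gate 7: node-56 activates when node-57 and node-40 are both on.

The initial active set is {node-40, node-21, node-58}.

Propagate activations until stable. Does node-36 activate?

Yes

node-21 and node-58 are on, so node-15 activates (Gate 4).
Gate 5: node-15, node-21, and node-40 on → node-57 on.
node-57 and node-40 are on, so node-56 activates (Gate 7).
node-56 is on, so node-36 activates (Gate 1).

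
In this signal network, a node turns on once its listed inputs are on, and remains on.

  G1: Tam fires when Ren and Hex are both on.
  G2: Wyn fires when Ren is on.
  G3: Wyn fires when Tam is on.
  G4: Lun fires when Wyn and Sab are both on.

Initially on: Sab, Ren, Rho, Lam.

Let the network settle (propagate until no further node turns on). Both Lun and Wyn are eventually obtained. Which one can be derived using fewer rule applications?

Wyn: Ren is on, so Wyn fires (G2). [1 rule application]
Lun: G2: Ren on → Wyn on. G4: Wyn and Sab on → Lun on. [2 rule applications]
Wyn needs fewer.

Wyn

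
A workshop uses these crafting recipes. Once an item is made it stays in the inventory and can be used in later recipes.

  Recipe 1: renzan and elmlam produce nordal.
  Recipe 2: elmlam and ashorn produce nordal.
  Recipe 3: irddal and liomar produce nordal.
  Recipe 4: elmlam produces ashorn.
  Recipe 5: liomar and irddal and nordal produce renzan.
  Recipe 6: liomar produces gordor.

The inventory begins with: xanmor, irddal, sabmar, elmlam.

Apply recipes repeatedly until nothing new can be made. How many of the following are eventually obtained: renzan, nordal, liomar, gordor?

1

elmlam → ashorn (Recipe 4).
Using Recipe 2, elmlam and ashorn make nordal.
renzan would need liomar, irddal, and nordal (Recipe 5), but liomar is never obtained.
nordal: reached.
No rule produces liomar, and it is not given.
gordor would need liomar (Recipe 6), but liomar is never obtained.
Reached: nordal — 1 of the 4.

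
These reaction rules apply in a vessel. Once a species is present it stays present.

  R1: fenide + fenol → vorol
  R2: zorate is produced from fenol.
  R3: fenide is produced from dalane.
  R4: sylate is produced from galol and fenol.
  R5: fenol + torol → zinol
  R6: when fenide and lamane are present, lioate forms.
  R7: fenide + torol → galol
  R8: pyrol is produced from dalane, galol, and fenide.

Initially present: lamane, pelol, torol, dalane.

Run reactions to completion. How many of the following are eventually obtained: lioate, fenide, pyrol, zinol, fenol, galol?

dalane present → fenide forms (R3).
fenide and lamane present → lioate forms (R6).
fenide and torol present → galol forms (R7).
dalane, galol, and fenide present → pyrol forms (R8).
lioate: reached.
fenide: reached.
pyrol: reached.
zinol would need fenol and torol (R5), but fenol never forms.
No rule produces fenol, and it is not given.
galol: reached.
Reached: lioate, fenide, pyrol, and galol — 4 of the 6.

4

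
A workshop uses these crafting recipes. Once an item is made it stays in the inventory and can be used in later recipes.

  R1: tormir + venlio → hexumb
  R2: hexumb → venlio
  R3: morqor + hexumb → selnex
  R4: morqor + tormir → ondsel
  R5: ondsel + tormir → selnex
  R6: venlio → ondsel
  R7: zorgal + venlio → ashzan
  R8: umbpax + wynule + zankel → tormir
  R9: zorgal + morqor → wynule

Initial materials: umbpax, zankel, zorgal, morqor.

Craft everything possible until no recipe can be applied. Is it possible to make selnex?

Yes

Using R9, zorgal and morqor make wynule.
umbpax + wynule + zankel → tormir (R8).
Using R4, morqor and tormir make ondsel.
Using R5, ondsel and tormir make selnex.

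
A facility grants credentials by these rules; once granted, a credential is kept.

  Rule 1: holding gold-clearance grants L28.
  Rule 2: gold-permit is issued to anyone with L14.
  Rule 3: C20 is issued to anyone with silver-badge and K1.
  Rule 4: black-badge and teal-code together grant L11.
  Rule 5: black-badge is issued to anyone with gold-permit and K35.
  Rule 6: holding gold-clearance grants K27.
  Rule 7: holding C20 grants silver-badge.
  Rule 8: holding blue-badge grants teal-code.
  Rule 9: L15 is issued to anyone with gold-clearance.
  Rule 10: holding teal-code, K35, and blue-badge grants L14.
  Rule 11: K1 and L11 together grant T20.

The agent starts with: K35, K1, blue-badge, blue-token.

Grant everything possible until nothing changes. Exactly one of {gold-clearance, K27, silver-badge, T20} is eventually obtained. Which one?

T20

Holding blue-badge grants teal-code (Rule 8).
Holding teal-code, K35, and blue-badge grants L14 (Rule 10).
Holding L14 grants gold-permit (Rule 2).
Holding gold-permit and K35 grants black-badge (Rule 5).
Holding black-badge and teal-code grants L11 (Rule 4).
Holding K1 and L11 grants T20 (Rule 11).
silver-badge would need C20 (Rule 7), but C20 is never granted. K27 would need gold-clearance (Rule 6), but gold-clearance is never granted. No rule produces gold-clearance, and it is not given.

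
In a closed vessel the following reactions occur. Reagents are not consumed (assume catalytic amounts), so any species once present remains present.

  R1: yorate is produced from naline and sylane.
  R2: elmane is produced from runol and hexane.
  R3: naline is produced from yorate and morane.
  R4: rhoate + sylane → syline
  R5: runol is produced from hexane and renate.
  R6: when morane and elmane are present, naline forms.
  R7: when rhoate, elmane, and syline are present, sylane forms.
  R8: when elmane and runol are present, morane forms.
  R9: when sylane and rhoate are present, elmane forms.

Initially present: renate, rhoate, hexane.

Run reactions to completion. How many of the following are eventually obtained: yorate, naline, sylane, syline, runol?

2

hexane and renate present → runol forms (R5).
runol and hexane present → elmane forms (R2).
elmane and runol present → morane forms (R8).
morane and elmane present → naline forms (R6).
yorate would need naline and sylane (R1), but sylane never forms.
naline: reached.
sylane would need rhoate, elmane, and syline (R7), but syline never forms.
syline would need rhoate and sylane (R4), but sylane never forms.
runol: reached.
Reached: naline and runol — 2 of the 5.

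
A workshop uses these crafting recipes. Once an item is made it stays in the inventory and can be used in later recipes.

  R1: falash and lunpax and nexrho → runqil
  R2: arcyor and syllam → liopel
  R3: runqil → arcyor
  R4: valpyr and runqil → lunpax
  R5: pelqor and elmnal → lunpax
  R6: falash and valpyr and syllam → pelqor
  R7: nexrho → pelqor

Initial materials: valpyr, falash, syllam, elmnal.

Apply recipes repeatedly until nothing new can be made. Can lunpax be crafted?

Using R6, falash, valpyr, and syllam make pelqor.
Using R5, pelqor and elmnal make lunpax.

Yes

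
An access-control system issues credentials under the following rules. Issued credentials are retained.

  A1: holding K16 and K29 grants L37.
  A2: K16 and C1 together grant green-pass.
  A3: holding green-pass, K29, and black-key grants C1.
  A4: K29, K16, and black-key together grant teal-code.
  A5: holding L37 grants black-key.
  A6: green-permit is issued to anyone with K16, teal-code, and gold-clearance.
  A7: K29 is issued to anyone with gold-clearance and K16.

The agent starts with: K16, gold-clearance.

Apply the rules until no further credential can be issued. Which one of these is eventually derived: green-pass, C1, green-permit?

green-permit

Holding gold-clearance and K16 grants K29 (A7).
Holding K16 and K29 grants L37 (A1).
Holding L37 grants black-key (A5).
Holding K29, K16, and black-key grants teal-code (A4).
Holding K16, teal-code, and gold-clearance grants green-permit (A6).
C1 would need green-pass, K29, and black-key (A3), but green-pass is never granted. green-pass would need K16 and C1 (A2), but C1 is never granted.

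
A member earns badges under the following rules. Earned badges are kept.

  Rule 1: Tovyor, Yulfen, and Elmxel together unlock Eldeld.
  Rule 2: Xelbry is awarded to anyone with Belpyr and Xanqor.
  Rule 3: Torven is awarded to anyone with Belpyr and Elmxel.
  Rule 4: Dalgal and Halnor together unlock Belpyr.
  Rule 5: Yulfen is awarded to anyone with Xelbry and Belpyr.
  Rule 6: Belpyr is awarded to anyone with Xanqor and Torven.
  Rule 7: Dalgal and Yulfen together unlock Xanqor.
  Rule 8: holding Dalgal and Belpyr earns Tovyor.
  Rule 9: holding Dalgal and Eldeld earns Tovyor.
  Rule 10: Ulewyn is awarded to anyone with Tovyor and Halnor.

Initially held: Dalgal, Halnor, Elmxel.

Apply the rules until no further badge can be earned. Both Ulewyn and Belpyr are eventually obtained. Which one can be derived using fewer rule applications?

Belpyr: With Dalgal and Halnor, Belpyr is earned (Rule 4). [1 rule application]
Ulewyn: With Dalgal and Halnor, Belpyr is earned (Rule 4). With Dalgal and Belpyr, Tovyor is earned (Rule 8). With Tovyor and Halnor, Ulewyn is earned (Rule 10). [3 rule applications]
Belpyr needs fewer.

Belpyr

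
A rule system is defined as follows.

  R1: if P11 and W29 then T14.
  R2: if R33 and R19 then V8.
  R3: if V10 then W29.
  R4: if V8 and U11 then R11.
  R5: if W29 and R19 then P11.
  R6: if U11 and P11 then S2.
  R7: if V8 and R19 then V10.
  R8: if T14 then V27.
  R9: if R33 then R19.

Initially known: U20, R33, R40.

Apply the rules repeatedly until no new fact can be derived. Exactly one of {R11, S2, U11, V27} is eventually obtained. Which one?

From R33, R9 gives R19.
R33 and R19 hold, so V8 follows (R2).
From V8 and R19, R7 gives V10.
V10 holds, so W29 follows (R3).
From W29 and R19, R5 gives P11.
P11 and W29 hold, so T14 follows (R1).
From T14, R8 gives V27.
S2 would need U11 and P11 (R6), but U11 is never established. R11 would need V8 and U11 (R4), but U11 is never established. No rule produces U11, and it is not given.

V27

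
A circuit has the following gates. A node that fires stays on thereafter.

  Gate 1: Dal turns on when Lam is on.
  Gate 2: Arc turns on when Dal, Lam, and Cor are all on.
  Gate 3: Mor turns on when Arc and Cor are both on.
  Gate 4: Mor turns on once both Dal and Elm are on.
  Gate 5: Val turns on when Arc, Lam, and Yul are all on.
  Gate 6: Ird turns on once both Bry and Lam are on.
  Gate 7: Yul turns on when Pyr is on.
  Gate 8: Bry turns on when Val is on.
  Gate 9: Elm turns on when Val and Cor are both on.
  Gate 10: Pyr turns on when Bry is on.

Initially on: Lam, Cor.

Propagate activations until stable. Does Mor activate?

Gate 1: Lam on → Dal on.
Gate 2: Dal, Lam, and Cor on → Arc on.
Arc and Cor are on, so Mor turns on (Gate 3).

Yes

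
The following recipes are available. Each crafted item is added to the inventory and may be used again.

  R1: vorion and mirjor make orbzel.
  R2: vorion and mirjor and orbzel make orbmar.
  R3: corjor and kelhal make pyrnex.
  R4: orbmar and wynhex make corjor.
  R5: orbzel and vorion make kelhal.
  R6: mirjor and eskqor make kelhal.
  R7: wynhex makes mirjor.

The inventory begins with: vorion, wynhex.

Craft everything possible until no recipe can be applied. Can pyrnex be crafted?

Yes

Using R7, wynhex makes mirjor.
vorion and mirjor → orbzel (R1).
Using R2, vorion, mirjor, and orbzel make orbmar.
Using R5, orbzel and vorion make kelhal.
orbmar and wynhex → corjor (R4).
Using R3, corjor and kelhal make pyrnex.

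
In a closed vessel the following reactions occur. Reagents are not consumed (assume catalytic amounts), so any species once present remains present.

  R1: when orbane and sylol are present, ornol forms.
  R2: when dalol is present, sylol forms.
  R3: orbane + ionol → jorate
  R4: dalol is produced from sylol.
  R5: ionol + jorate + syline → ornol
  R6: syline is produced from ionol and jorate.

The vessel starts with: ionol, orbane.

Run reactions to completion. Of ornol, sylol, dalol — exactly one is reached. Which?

ornol

orbane and ionol present → jorate forms (R3).
ionol and jorate present → syline forms (R6).
ionol, jorate, and syline present → ornol forms (R5).
dalol would need sylol (R4), but sylol never forms. sylol would need dalol (R2), but dalol never forms.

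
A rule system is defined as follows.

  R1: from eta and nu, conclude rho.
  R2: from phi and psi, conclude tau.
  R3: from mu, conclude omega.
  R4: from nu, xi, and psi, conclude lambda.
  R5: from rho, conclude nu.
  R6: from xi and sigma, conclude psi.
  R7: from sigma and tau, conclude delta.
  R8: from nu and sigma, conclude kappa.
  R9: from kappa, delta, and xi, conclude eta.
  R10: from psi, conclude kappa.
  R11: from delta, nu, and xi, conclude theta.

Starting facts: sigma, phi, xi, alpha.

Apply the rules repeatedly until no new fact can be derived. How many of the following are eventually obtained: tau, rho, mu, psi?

2

xi and sigma hold, so psi follows (R6).
phi and psi hold, so tau follows (R2).
tau: reached.
rho would need eta and nu (R1), but nu is never established.
No rule produces mu, and it is not given.
psi: reached.
Reached: tau and psi — 2 of the 4.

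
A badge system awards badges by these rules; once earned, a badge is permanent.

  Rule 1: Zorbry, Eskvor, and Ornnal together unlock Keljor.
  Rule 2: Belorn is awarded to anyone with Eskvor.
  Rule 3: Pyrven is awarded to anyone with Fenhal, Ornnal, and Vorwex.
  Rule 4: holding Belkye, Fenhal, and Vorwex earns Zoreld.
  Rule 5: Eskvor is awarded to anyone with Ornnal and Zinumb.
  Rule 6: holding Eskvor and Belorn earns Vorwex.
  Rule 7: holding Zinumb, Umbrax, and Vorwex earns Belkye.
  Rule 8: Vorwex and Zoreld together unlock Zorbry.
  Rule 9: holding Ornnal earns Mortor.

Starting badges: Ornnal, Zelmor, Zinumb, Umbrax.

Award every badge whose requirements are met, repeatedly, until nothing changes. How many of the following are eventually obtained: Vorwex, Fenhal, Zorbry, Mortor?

2

With Ornnal and Zinumb, Eskvor is earned (Rule 5).
With Ornnal, Mortor is earned (Rule 9).
With Eskvor, Belorn is earned (Rule 2).
With Eskvor and Belorn, Vorwex is earned (Rule 6).
Vorwex: reached.
No rule produces Fenhal, and it is not given.
Zorbry would need Vorwex and Zoreld (Rule 8), but Zoreld is never earned.
Mortor: reached.
Reached: Vorwex and Mortor — 2 of the 4.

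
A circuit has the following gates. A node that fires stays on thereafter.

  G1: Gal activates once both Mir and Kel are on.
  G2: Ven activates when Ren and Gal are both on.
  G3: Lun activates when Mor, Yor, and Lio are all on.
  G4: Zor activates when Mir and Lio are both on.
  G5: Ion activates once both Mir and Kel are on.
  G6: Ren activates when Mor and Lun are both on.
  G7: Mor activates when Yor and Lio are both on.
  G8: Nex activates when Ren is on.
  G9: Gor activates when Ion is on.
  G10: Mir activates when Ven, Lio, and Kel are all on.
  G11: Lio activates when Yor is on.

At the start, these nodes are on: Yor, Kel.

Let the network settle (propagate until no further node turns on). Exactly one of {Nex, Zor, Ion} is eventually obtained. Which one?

Nex

Yor is on, so Lio activates (G11).
Yor and Lio are on, so Mor activates (G7).
Mor, Yor, and Lio are on, so Lun activates (G3).
G6: Mor and Lun on → Ren on.
Ren is on, so Nex activates (G8).
Zor would need Mir and Lio (G4), but Mir never turns on. Ion would need Mir and Kel (G5), but Mir never turns on.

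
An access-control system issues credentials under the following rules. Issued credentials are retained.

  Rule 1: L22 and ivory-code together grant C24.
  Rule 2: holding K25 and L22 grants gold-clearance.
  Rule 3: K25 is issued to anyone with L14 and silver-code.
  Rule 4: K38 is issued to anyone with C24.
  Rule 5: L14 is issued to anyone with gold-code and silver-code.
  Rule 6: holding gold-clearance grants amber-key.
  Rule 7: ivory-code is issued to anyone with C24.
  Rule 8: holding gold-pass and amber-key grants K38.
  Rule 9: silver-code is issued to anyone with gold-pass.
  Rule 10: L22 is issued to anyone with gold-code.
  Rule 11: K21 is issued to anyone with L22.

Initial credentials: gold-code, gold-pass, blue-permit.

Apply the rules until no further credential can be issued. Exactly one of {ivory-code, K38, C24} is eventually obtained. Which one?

K38

Holding gold-pass grants silver-code (Rule 9).
Holding gold-code grants L22 (Rule 10).
Holding gold-code and silver-code grants L14 (Rule 5).
Holding L14 and silver-code grants K25 (Rule 3).
Holding K25 and L22 grants gold-clearance (Rule 2).
Holding gold-clearance grants amber-key (Rule 6).
Holding gold-pass and amber-key grants K38 (Rule 8).
C24 would need L22 and ivory-code (Rule 1), but ivory-code is never granted. ivory-code would need C24 (Rule 7), but C24 is never granted.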